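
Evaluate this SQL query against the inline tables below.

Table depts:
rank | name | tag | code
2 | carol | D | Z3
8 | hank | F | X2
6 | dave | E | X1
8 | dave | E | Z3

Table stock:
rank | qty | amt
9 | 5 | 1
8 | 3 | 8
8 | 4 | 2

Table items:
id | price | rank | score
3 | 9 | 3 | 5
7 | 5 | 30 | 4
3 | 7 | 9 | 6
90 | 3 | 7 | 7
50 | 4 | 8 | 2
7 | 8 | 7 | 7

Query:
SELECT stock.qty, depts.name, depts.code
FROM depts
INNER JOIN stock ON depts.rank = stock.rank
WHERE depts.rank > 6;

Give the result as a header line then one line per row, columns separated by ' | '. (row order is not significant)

== RESULT ==
stock.qty | depts.name | depts.code
3 | hank | X2
4 | hank | X2
3 | dave | Z3
4 | dave | Z3

Derivation:
After JOIN stock (4 rows):
depts.rank | depts.name | depts.tag | depts.code | stock.rank | stock.qty | stock.amt
8 | hank | F | X2 | 8 | 3 | 8
8 | hank | F | X2 | 8 | 4 | 2
8 | dave | E | Z3 | 8 | 3 | 8
8 | dave | E | Z3 | 8 | 4 | 2
After WHERE (4 rows):
depts.rank | depts.name | depts.tag | depts.code | stock.rank | stock.qty | stock.amt
8 | hank | F | X2 | 8 | 3 | 8
8 | hank | F | X2 | 8 | 4 | 2
8 | dave | E | Z3 | 8 | 3 | 8
8 | dave | E | Z3 | 8 | 4 | 2
After SELECT (4 rows):
stock.qty | depts.name | depts.code
3 | hank | X2
4 | hank | X2
3 | dave | Z3
4 | dave | Z3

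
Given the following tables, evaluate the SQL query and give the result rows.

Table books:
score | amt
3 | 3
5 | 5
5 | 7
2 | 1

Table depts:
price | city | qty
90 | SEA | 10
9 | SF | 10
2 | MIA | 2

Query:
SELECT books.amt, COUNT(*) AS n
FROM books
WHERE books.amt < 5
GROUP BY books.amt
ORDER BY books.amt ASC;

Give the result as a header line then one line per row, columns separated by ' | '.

== RESULT ==
books.amt | n
1 | 1
3 | 1

Derivation:
After WHERE (2 rows):
books.score | books.amt
3 | 3
2 | 1
After GROUP BY (2 rows):
books.amt | n
3 | 1
1 | 1
After ORDER BY (2 rows):
books.amt | n
1 | 1
3 | 1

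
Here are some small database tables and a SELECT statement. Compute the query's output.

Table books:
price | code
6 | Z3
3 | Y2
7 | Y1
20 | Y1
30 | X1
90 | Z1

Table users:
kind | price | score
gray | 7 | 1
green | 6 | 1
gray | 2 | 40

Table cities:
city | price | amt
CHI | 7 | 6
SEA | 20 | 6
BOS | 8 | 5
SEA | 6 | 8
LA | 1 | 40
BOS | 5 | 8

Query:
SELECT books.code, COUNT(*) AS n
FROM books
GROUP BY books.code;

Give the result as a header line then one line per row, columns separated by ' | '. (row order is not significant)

After GROUP BY (5 rows):
books.code | n
Z3 | 1
Y2 | 1
Y1 | 2
X1 | 1
Z1 | 1

== RESULT ==
books.code | n
Z3 | 1
Y2 | 1
Y1 | 2
X1 | 1
Z1 | 1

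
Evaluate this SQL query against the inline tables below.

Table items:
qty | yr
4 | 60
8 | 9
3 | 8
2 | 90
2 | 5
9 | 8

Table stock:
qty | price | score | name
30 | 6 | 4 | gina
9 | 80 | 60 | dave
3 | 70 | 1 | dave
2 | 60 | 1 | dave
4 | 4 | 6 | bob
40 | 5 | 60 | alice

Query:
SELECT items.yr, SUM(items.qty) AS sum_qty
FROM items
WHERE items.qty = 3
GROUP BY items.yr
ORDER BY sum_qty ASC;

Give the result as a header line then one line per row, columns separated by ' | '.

After WHERE (1 rows):
items.qty | items.yr
3 | 8
After GROUP BY (1 rows):
items.yr | sum_qty
8 | 3
After ORDER BY (1 rows):
items.yr | sum_qty
8 | 3

== RESULT ==
items.yr | sum_qty
8 | 3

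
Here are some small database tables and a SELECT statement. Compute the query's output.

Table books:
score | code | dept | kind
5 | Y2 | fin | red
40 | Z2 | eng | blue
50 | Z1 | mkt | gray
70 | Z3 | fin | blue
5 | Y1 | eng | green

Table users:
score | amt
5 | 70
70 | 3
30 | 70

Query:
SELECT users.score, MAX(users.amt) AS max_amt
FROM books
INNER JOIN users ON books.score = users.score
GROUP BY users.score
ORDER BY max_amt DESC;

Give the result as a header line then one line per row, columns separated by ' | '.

After JOIN users (3 rows):
books.score | books.code | books.dept | books.kind | users.score | users.amt
5 | Y2 | fin | red | 5 | 70
70 | Z3 | fin | blue | 70 | 3
5 | Y1 | eng | green | 5 | 70
After GROUP BY (2 rows):
users.score | max_amt
5 | 70
70 | 3
After ORDER BY (2 rows):
users.score | max_amt
5 | 70
70 | 3

== RESULT ==
users.score | max_amt
5 | 70
70 | 3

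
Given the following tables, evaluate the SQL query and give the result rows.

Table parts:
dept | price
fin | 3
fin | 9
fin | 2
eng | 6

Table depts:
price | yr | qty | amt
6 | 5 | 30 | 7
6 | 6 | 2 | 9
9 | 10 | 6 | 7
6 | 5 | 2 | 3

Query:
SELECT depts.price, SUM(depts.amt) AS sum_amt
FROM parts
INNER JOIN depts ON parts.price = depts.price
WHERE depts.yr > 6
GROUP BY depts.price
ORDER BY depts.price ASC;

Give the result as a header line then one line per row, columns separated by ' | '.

After JOIN depts (4 rows):
parts.dept | parts.price | depts.price | depts.yr | depts.qty | depts.amt
fin | 9 | 9 | 10 | 6 | 7
eng | 6 | 6 | 5 | 30 | 7
eng | 6 | 6 | 6 | 2 | 9
eng | 6 | 6 | 5 | 2 | 3
After WHERE (1 rows):
parts.dept | parts.price | depts.price | depts.yr | depts.qty | depts.amt
fin | 9 | 9 | 10 | 6 | 7
After GROUP BY (1 rows):
depts.price | sum_amt
9 | 7
After ORDER BY (1 rows):
depts.price | sum_amt
9 | 7

== RESULT ==
depts.price | sum_amt
9 | 7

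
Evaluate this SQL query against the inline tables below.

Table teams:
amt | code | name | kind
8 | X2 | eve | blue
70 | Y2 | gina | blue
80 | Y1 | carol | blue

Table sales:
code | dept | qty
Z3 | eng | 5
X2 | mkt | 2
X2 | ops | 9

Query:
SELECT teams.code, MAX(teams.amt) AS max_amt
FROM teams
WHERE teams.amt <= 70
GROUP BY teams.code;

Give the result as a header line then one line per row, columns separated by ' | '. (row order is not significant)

After WHERE (2 rows):
teams.amt | teams.code | teams.name | teams.kind
8 | X2 | eve | blue
70 | Y2 | gina | blue
After GROUP BY (2 rows):
teams.code | max_amt
X2 | 8
Y2 | 70

== RESULT ==
teams.code | max_amt
X2 | 8
Y2 | 70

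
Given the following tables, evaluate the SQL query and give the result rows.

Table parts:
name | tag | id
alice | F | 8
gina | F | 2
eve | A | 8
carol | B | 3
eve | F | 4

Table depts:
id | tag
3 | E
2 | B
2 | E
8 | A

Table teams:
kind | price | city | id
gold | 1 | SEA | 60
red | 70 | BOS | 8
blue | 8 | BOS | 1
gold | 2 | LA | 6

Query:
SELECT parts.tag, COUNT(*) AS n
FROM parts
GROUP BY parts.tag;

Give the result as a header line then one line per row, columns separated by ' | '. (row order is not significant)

After GROUP BY (3 rows):
parts.tag | n
F | 3
A | 1
B | 1

== RESULT ==
parts.tag | n
F | 3
A | 1
B | 1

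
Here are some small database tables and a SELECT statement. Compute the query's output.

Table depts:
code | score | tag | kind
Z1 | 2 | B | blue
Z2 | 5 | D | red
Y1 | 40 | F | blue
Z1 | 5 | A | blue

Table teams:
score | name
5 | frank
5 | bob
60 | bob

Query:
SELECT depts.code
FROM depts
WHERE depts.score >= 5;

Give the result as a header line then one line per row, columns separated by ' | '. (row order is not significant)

After WHERE (3 rows):
depts.code | depts.score | depts.tag | depts.kind
Z2 | 5 | D | red
Y1 | 40 | F | blue
Z1 | 5 | A | blue
After SELECT (3 rows):
depts.code
Z2
Y1
Z1

== RESULT ==
depts.code
Z2
Y1
Z1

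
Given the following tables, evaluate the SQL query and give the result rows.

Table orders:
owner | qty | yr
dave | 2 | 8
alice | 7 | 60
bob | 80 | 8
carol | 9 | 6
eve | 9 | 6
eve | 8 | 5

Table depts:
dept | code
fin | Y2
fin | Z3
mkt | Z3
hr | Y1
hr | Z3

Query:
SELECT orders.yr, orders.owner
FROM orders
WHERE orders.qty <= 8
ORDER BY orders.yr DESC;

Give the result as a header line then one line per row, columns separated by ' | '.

After WHERE (3 rows):
orders.owner | orders.qty | orders.yr
dave | 2 | 8
alice | 7 | 60
eve | 8 | 5
After SELECT (3 rows):
orders.yr | orders.owner
8 | dave
60 | alice
5 | eve
After ORDER BY (3 rows):
orders.yr | orders.owner
60 | alice
8 | dave
5 | eve

== RESULT ==
orders.yr | orders.owner
60 | alice
8 | dave
5 | eve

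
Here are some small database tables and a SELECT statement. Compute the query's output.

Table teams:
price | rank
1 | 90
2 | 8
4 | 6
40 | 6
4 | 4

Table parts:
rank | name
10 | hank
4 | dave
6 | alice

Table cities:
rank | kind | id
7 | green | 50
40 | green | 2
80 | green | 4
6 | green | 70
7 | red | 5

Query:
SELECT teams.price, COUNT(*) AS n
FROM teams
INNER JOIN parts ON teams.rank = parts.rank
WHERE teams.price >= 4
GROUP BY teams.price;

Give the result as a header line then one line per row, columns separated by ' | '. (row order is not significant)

== RESULT ==
teams.price | n
4 | 2
40 | 1

Derivation:
After JOIN parts (3 rows):
teams.price | teams.rank | parts.rank | parts.name
4 | 6 | 6 | alice
40 | 6 | 6 | alice
4 | 4 | 4 | dave
After WHERE (3 rows):
teams.price | teams.rank | parts.rank | parts.name
4 | 6 | 6 | alice
40 | 6 | 6 | alice
4 | 4 | 4 | dave
After GROUP BY (2 rows):
teams.price | n
4 | 2
40 | 1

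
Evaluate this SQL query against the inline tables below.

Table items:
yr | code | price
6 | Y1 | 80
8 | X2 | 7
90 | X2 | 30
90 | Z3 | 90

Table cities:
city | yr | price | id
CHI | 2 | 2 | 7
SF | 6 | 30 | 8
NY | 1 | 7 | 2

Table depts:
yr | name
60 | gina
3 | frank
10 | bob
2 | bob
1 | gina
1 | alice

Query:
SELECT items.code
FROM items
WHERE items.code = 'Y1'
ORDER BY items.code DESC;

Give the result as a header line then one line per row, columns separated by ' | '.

After WHERE (1 rows):
items.yr | items.code | items.price
6 | Y1 | 80
After SELECT (1 rows):
items.code
Y1
After ORDER BY (1 rows):
items.code
Y1

== RESULT ==
items.code
Y1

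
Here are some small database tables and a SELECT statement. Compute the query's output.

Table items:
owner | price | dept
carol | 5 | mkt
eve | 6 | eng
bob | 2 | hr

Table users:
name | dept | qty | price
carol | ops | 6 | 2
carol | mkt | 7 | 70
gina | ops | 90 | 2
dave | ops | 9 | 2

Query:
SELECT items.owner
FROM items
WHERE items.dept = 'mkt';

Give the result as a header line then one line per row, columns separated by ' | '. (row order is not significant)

== RESULT ==
items.owner
carol

Derivation:
After WHERE (1 rows):
items.owner | items.price | items.dept
carol | 5 | mkt
After SELECT (1 rows):
items.owner
carol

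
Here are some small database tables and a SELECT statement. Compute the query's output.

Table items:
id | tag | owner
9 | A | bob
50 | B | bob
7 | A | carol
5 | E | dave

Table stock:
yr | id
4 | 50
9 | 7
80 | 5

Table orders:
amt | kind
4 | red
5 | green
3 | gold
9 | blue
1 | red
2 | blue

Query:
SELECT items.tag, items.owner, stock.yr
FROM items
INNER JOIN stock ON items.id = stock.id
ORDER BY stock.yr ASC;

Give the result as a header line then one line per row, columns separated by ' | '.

== RESULT ==
items.tag | items.owner | stock.yr
B | bob | 4
A | carol | 9
E | dave | 80

Derivation:
After JOIN stock (3 rows):
items.id | items.tag | items.owner | stock.yr | stock.id
50 | B | bob | 4 | 50
7 | A | carol | 9 | 7
5 | E | dave | 80 | 5
After SELECT (3 rows):
items.tag | items.owner | stock.yr
B | bob | 4
A | carol | 9
E | dave | 80
After ORDER BY (3 rows):
items.tag | items.owner | stock.yr
B | bob | 4
A | carol | 9
E | dave | 80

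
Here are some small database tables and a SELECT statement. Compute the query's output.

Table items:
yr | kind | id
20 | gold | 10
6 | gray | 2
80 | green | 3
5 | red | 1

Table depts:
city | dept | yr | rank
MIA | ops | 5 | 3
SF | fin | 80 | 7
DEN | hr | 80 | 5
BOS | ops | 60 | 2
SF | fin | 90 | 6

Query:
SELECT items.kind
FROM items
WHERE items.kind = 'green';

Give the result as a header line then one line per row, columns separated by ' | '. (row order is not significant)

== RESULT ==
items.kind
green

Derivation:
After WHERE (1 rows):
items.yr | items.kind | items.id
80 | green | 3
After SELECT (1 rows):
items.kind
green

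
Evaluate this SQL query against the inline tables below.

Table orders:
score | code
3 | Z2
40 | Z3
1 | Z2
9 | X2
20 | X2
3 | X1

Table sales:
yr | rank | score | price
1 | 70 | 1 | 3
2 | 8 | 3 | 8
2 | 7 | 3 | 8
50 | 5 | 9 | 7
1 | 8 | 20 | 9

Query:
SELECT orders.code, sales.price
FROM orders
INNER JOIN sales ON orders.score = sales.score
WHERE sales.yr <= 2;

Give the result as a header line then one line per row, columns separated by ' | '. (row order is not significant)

After JOIN sales (7 rows):
orders.score | orders.code | sales.yr | sales.rank | sales.score | sales.price
3 | Z2 | 2 | 8 | 3 | 8
3 | Z2 | 2 | 7 | 3 | 8
1 | Z2 | 1 | 70 | 1 | 3
9 | X2 | 50 | 5 | 9 | 7
20 | X2 | 1 | 8 | 20 | 9
3 | X1 | 2 | 8 | 3 | 8
3 | X1 | 2 | 7 | 3 | 8
After WHERE (6 rows):
orders.score | orders.code | sales.yr | sales.rank | sales.score | sales.price
3 | Z2 | 2 | 8 | 3 | 8
3 | Z2 | 2 | 7 | 3 | 8
1 | Z2 | 1 | 70 | 1 | 3
20 | X2 | 1 | 8 | 20 | 9
3 | X1 | 2 | 8 | 3 | 8
3 | X1 | 2 | 7 | 3 | 8
After SELECT (6 rows):
orders.code | sales.price
Z2 | 8
Z2 | 8
Z2 | 3
X2 | 9
X1 | 8
X1 | 8

== RESULT ==
orders.code | sales.price
Z2 | 8
Z2 | 8
Z2 | 3
X2 | 9
X1 | 8
X1 | 8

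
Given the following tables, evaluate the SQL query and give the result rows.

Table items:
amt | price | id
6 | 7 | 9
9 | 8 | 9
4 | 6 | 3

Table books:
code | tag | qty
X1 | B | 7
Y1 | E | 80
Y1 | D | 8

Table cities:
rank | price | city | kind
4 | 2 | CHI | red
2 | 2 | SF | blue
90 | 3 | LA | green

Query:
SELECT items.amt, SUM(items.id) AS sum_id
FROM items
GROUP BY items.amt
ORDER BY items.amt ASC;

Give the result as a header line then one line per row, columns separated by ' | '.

== RESULT ==
items.amt | sum_id
4 | 3
6 | 9
9 | 9

Derivation:
After GROUP BY (3 rows):
items.amt | sum_id
6 | 9
9 | 9
4 | 3
After ORDER BY (3 rows):
items.amt | sum_id
4 | 3
6 | 9
9 | 9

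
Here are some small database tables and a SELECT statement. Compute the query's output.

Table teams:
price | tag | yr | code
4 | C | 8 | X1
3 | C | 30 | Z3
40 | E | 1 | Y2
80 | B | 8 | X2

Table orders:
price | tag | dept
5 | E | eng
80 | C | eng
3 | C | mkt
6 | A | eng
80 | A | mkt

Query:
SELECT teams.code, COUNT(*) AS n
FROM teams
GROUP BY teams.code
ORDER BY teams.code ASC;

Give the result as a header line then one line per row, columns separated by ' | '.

After GROUP BY (4 rows):
teams.code | n
X1 | 1
Z3 | 1
Y2 | 1
X2 | 1
After ORDER BY (4 rows):
teams.code | n
X1 | 1
X2 | 1
Y2 | 1
Z3 | 1

== RESULT ==
teams.code | n
X1 | 1
X2 | 1
Y2 | 1
Z3 | 1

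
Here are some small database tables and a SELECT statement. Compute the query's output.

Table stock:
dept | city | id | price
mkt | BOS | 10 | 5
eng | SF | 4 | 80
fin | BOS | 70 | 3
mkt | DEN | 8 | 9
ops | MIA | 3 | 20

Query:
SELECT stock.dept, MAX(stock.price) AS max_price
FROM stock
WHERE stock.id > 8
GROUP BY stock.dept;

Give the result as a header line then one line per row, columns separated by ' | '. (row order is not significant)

== RESULT ==
stock.dept | max_price
mkt | 5
fin | 3

Derivation:
After WHERE (2 rows):
stock.dept | stock.city | stock.id | stock.price
mkt | BOS | 10 | 5
fin | BOS | 70 | 3
After GROUP BY (2 rows):
stock.dept | max_price
mkt | 5
fin | 3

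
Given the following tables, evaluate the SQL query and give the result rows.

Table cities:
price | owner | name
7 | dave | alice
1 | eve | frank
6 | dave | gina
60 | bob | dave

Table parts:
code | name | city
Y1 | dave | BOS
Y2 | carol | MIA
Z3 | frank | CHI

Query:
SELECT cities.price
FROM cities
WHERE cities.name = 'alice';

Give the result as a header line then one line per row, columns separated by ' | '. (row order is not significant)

== RESULT ==
cities.price
7

Derivation:
After WHERE (1 rows):
cities.price | cities.owner | cities.name
7 | dave | alice
After SELECT (1 rows):
cities.price
7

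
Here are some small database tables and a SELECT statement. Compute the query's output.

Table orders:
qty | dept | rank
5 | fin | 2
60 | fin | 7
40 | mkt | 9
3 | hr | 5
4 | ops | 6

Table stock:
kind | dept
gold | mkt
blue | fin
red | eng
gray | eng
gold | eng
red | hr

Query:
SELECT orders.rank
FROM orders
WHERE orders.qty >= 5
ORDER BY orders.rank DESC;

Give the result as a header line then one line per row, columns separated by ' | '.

== RESULT ==
orders.rank
9
7
2

Derivation:
After WHERE (3 rows):
orders.qty | orders.dept | orders.rank
5 | fin | 2
60 | fin | 7
40 | mkt | 9
After SELECT (3 rows):
orders.rank
2
7
9
After ORDER BY (3 rows):
orders.rank
9
7
2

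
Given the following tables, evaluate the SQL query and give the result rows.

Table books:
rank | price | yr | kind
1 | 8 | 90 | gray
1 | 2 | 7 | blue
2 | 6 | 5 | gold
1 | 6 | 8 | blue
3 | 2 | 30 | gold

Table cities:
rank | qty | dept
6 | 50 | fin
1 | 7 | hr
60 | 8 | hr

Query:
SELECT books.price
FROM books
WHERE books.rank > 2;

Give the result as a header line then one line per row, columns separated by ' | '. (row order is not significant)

After WHERE (1 rows):
books.rank | books.price | books.yr | books.kind
3 | 2 | 30 | gold
After SELECT (1 rows):
books.price
2

== RESULT ==
books.price
2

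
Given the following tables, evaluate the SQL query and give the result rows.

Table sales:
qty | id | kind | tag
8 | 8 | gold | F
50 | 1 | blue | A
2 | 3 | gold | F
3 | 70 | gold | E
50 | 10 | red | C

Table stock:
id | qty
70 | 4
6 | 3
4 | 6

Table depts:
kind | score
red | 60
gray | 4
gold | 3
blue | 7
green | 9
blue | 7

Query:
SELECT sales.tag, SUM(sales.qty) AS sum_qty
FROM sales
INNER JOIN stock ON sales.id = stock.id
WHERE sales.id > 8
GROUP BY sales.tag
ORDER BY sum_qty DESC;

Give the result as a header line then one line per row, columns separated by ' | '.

== RESULT ==
sales.tag | sum_qty
E | 3

Derivation:
After JOIN stock (1 rows):
sales.qty | sales.id | sales.kind | sales.tag | stock.id | stock.qty
3 | 70 | gold | E | 70 | 4
After WHERE (1 rows):
sales.qty | sales.id | sales.kind | sales.tag | stock.id | stock.qty
3 | 70 | gold | E | 70 | 4
After GROUP BY (1 rows):
sales.tag | sum_qty
E | 3
After ORDER BY (1 rows):
sales.tag | sum_qty
E | 3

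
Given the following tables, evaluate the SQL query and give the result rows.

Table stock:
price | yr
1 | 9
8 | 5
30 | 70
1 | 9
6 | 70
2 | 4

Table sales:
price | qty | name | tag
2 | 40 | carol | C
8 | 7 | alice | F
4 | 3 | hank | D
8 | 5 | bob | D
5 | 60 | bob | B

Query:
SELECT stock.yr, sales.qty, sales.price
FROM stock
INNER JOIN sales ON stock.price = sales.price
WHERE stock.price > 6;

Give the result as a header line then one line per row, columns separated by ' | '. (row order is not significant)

After JOIN sales (3 rows):
stock.price | stock.yr | sales.price | sales.qty | sales.name | sales.tag
8 | 5 | 8 | 7 | alice | F
8 | 5 | 8 | 5 | bob | D
2 | 4 | 2 | 40 | carol | C
After WHERE (2 rows):
stock.price | stock.yr | sales.price | sales.qty | sales.name | sales.tag
8 | 5 | 8 | 7 | alice | F
8 | 5 | 8 | 5 | bob | D
After SELECT (2 rows):
stock.yr | sales.qty | sales.price
5 | 7 | 8
5 | 5 | 8

== RESULT ==
stock.yr | sales.qty | sales.price
5 | 7 | 8
5 | 5 | 8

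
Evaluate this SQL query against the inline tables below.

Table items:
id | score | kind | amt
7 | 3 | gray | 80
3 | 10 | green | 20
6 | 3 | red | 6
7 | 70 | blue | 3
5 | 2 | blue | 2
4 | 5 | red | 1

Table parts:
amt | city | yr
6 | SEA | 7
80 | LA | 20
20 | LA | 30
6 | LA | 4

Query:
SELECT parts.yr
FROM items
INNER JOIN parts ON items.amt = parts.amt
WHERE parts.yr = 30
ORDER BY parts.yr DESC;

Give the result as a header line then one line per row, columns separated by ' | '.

After JOIN parts (4 rows):
items.id | items.score | items.kind | items.amt | parts.amt | parts.city | parts.yr
7 | 3 | gray | 80 | 80 | LA | 20
3 | 10 | green | 20 | 20 | LA | 30
6 | 3 | red | 6 | 6 | SEA | 7
6 | 3 | red | 6 | 6 | LA | 4
After WHERE (1 rows):
items.id | items.score | items.kind | items.amt | parts.amt | parts.city | parts.yr
3 | 10 | green | 20 | 20 | LA | 30
After SELECT (1 rows):
parts.yr
30
After ORDER BY (1 rows):
parts.yr
30

== RESULT ==
parts.yr
30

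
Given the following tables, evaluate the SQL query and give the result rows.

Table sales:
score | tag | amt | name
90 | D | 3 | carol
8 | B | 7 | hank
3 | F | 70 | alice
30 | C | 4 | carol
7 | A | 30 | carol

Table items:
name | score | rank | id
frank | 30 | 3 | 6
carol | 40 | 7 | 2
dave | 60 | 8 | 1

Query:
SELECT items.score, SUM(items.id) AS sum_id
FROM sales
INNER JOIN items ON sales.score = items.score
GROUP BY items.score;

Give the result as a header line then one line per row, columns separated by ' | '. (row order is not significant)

== RESULT ==
items.score | sum_id
30 | 6

Derivation:
After JOIN items (1 rows):
sales.score | sales.tag | sales.amt | sales.name | items.name | items.score | items.rank | items.id
30 | C | 4 | carol | frank | 30 | 3 | 6
After GROUP BY (1 rows):
items.score | sum_id
30 | 6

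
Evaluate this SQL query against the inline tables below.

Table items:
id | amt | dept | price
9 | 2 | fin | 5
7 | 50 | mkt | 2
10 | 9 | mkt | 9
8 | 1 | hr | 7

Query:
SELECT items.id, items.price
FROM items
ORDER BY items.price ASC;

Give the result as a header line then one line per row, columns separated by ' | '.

After SELECT (4 rows):
items.id | items.price
9 | 5
7 | 2
10 | 9
8 | 7
After ORDER BY (4 rows):
items.id | items.price
7 | 2
9 | 5
8 | 7
10 | 9

== RESULT ==
items.id | items.price
7 | 2
9 | 5
8 | 7
10 | 9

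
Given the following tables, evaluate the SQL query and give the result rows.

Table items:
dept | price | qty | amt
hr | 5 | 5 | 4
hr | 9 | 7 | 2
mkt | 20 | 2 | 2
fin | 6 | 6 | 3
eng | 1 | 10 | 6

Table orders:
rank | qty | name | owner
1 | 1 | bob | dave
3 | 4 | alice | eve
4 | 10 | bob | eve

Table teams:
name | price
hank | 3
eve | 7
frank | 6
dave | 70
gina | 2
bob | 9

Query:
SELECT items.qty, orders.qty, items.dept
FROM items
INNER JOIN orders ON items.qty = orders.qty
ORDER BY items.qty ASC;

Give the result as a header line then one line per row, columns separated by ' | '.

After JOIN orders (1 rows):
items.dept | items.price | items.qty | items.amt | orders.rank | orders.qty | orders.name | orders.owner
eng | 1 | 10 | 6 | 4 | 10 | bob | eve
After SELECT (1 rows):
items.qty | orders.qty | items.dept
10 | 10 | eng
After ORDER BY (1 rows):
items.qty | orders.qty | items.dept
10 | 10 | eng

== RESULT ==
items.qty | orders.qty | items.dept
10 | 10 | eng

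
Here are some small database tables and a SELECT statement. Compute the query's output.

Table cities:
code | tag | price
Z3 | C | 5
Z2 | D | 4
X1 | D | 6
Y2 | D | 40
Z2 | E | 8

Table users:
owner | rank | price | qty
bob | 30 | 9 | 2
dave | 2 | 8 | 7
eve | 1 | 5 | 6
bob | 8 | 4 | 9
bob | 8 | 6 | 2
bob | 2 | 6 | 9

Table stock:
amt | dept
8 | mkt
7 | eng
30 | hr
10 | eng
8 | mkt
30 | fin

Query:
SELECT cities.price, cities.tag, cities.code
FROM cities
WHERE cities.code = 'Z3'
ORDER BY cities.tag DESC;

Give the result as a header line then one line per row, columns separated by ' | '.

After WHERE (1 rows):
cities.code | cities.tag | cities.price
Z3 | C | 5
After SELECT (1 rows):
cities.price | cities.tag | cities.code
5 | C | Z3
After ORDER BY (1 rows):
cities.price | cities.tag | cities.code
5 | C | Z3

== RESULT ==
cities.price | cities.tag | cities.code
5 | C | Z3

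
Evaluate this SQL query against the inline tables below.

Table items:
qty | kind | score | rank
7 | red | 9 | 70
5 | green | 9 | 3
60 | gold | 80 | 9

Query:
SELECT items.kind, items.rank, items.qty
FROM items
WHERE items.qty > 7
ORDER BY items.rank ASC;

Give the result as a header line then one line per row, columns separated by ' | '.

After WHERE (1 rows):
items.qty | items.kind | items.score | items.rank
60 | gold | 80 | 9
After SELECT (1 rows):
items.kind | items.rank | items.qty
gold | 9 | 60
After ORDER BY (1 rows):
items.kind | items.rank | items.qty
gold | 9 | 60

== RESULT ==
items.kind | items.rank | items.qty
gold | 9 | 60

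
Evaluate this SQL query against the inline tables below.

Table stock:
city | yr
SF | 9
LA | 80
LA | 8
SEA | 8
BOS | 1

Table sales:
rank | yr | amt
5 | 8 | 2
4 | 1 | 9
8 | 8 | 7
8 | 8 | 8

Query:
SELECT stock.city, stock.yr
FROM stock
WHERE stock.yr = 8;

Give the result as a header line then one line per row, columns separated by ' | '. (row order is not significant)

== RESULT ==
stock.city | stock.yr
LA | 8
SEA | 8

Derivation:
After WHERE (2 rows):
stock.city | stock.yr
LA | 8
SEA | 8
After SELECT (2 rows):
stock.city | stock.yr
LA | 8
SEA | 8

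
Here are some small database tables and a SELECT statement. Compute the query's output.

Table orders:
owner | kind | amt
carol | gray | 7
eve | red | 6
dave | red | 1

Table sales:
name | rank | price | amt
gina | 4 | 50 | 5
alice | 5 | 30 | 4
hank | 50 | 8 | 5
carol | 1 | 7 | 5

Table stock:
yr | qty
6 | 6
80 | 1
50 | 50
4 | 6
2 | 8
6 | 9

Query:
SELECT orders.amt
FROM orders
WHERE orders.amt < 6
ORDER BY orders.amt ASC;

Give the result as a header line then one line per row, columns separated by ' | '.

After WHERE (1 rows):
orders.owner | orders.kind | orders.amt
dave | red | 1
After SELECT (1 rows):
orders.amt
1
After ORDER BY (1 rows):
orders.amt
1

== RESULT ==
orders.amt
1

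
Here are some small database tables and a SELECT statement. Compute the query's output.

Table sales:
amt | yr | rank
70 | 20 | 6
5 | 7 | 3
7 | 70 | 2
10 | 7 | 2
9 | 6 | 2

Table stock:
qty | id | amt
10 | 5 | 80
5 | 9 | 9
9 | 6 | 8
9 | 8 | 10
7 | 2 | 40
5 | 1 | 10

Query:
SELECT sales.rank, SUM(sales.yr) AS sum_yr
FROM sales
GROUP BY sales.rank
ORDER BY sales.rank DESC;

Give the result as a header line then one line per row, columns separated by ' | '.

== RESULT ==
sales.rank | sum_yr
6 | 20
3 | 7
2 | 83

Derivation:
After GROUP BY (3 rows):
sales.rank | sum_yr
6 | 20
3 | 7
2 | 83
After ORDER BY (3 rows):
sales.rank | sum_yr
6 | 20
3 | 7
2 | 83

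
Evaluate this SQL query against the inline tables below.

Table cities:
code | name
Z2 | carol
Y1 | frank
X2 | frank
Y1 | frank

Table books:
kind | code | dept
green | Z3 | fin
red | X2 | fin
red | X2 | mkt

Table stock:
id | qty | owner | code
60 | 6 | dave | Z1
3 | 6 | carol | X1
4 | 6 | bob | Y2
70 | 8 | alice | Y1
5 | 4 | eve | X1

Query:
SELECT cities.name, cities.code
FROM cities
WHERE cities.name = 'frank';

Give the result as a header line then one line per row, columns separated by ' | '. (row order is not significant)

== RESULT ==
cities.name | cities.code
frank | Y1
frank | X2
frank | Y1

Derivation:
After WHERE (3 rows):
cities.code | cities.name
Y1 | frank
X2 | frank
Y1 | frank
After SELECT (3 rows):
cities.name | cities.code
frank | Y1
frank | X2
frank | Y1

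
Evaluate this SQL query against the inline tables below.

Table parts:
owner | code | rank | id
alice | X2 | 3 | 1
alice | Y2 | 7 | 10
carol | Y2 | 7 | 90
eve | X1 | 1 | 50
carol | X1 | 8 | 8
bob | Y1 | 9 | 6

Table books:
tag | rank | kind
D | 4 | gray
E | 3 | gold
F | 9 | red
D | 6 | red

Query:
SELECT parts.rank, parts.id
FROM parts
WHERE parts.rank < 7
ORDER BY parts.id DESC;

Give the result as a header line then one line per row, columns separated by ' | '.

== RESULT ==
parts.rank | parts.id
1 | 50
3 | 1

Derivation:
After WHERE (2 rows):
parts.owner | parts.code | parts.rank | parts.id
alice | X2 | 3 | 1
eve | X1 | 1 | 50
After SELECT (2 rows):
parts.rank | parts.id
3 | 1
1 | 50
After ORDER BY (2 rows):
parts.rank | parts.id
1 | 50
3 | 1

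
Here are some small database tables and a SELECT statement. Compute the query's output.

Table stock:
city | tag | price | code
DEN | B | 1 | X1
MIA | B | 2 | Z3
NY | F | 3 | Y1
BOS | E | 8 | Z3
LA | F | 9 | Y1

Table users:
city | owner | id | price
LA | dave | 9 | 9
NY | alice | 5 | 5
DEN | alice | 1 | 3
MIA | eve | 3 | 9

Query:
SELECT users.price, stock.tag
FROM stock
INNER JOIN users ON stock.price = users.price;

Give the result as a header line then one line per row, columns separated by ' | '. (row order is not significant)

== RESULT ==
users.price | stock.tag
3 | F
9 | F
9 | F

Derivation:
After JOIN users (3 rows):
stock.city | stock.tag | stock.price | stock.code | users.city | users.owner | users.id | users.price
NY | F | 3 | Y1 | DEN | alice | 1 | 3
LA | F | 9 | Y1 | LA | dave | 9 | 9
LA | F | 9 | Y1 | MIA | eve | 3 | 9
After SELECT (3 rows):
users.price | stock.tag
3 | F
9 | F
9 | F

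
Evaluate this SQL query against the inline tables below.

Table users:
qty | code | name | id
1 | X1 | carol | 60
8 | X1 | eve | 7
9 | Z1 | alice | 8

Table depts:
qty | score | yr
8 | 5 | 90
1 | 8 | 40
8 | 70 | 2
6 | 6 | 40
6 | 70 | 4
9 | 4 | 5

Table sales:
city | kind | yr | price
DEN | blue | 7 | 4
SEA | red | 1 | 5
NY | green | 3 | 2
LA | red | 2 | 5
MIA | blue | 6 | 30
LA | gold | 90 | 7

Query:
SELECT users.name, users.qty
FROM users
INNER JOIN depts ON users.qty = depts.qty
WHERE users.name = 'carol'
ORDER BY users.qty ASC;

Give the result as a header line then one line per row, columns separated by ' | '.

After JOIN depts (4 rows):
users.qty | users.code | users.name | users.id | depts.qty | depts.score | depts.yr
1 | X1 | carol | 60 | 1 | 8 | 40
8 | X1 | eve | 7 | 8 | 5 | 90
8 | X1 | eve | 7 | 8 | 70 | 2
9 | Z1 | alice | 8 | 9 | 4 | 5
After WHERE (1 rows):
users.qty | users.code | users.name | users.id | depts.qty | depts.score | depts.yr
1 | X1 | carol | 60 | 1 | 8 | 40
After SELECT (1 rows):
users.name | users.qty
carol | 1
After ORDER BY (1 rows):
users.name | users.qty
carol | 1

== RESULT ==
users.name | users.qty
carol | 1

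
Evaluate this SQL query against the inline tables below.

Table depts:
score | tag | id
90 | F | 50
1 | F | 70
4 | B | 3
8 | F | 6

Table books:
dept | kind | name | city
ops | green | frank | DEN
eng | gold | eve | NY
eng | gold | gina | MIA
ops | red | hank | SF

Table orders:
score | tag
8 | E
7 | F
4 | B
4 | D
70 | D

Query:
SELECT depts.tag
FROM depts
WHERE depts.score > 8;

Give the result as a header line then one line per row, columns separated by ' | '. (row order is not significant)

== RESULT ==
depts.tag
F

Derivation:
After WHERE (1 rows):
depts.score | depts.tag | depts.id
90 | F | 50
After SELECT (1 rows):
depts.tag
F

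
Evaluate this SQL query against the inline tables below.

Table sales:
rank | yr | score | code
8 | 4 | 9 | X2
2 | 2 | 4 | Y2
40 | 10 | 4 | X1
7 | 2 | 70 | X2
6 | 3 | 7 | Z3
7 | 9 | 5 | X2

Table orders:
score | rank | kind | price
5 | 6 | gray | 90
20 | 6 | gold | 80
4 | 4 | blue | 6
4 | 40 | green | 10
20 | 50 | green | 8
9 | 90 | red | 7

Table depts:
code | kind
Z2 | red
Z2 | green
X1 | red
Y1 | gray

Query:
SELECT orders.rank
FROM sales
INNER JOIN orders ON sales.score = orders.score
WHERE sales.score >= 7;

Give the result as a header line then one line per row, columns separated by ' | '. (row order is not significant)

After JOIN orders (6 rows):
sales.rank | sales.yr | sales.score | sales.code | orders.score | orders.rank | orders.kind | orders.price
8 | 4 | 9 | X2 | 9 | 90 | red | 7
2 | 2 | 4 | Y2 | 4 | 4 | blue | 6
2 | 2 | 4 | Y2 | 4 | 40 | green | 10
40 | 10 | 4 | X1 | 4 | 4 | blue | 6
40 | 10 | 4 | X1 | 4 | 40 | green | 10
7 | 9 | 5 | X2 | 5 | 6 | gray | 90
After WHERE (1 rows):
sales.rank | sales.yr | sales.score | sales.code | orders.score | orders.rank | orders.kind | orders.price
8 | 4 | 9 | X2 | 9 | 90 | red | 7
After SELECT (1 rows):
orders.rank
90

== RESULT ==
orders.rank
90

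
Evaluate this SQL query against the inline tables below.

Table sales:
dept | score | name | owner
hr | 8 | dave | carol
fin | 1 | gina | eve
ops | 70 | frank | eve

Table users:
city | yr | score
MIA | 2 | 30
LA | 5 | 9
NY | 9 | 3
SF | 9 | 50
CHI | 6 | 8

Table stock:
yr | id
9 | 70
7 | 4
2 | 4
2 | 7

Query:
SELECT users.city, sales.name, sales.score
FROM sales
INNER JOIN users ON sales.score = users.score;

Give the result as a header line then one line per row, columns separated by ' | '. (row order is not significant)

After JOIN users (1 rows):
sales.dept | sales.score | sales.name | sales.owner | users.city | users.yr | users.score
hr | 8 | dave | carol | CHI | 6 | 8
After SELECT (1 rows):
users.city | sales.name | sales.score
CHI | dave | 8

== RESULT ==
users.city | sales.name | sales.score
CHI | dave | 8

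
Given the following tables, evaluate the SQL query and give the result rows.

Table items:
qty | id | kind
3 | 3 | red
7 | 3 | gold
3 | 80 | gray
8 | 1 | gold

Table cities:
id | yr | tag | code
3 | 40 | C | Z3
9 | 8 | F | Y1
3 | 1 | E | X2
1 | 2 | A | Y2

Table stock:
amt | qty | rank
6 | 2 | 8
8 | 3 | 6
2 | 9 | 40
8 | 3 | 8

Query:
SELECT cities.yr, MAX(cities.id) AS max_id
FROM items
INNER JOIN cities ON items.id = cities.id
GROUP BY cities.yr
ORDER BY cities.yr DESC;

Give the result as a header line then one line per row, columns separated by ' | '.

== RESULT ==
cities.yr | max_id
40 | 3
2 | 1
1 | 3

Derivation:
After JOIN cities (5 rows):
items.qty | items.id | items.kind | cities.id | cities.yr | cities.tag | cities.code
3 | 3 | red | 3 | 40 | C | Z3
3 | 3 | red | 3 | 1 | E | X2
7 | 3 | gold | 3 | 40 | C | Z3
7 | 3 | gold | 3 | 1 | E | X2
8 | 1 | gold | 1 | 2 | A | Y2
After GROUP BY (3 rows):
cities.yr | max_id
40 | 3
1 | 3
2 | 1
After ORDER BY (3 rows):
cities.yr | max_id
40 | 3
2 | 1
1 | 3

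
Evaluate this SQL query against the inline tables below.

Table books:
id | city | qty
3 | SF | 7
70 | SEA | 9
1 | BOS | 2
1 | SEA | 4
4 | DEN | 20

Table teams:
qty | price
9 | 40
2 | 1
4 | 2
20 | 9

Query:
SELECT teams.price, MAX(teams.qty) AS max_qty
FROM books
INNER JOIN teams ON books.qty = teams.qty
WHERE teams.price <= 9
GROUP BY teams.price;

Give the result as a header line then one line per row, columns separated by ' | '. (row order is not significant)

== RESULT ==
teams.price | max_qty
1 | 2
2 | 4
9 | 20

Derivation:
After JOIN teams (4 rows):
books.id | books.city | books.qty | teams.qty | teams.price
70 | SEA | 9 | 9 | 40
1 | BOS | 2 | 2 | 1
1 | SEA | 4 | 4 | 2
4 | DEN | 20 | 20 | 9
After WHERE (3 rows):
books.id | books.city | books.qty | teams.qty | teams.price
1 | BOS | 2 | 2 | 1
1 | SEA | 4 | 4 | 2
4 | DEN | 20 | 20 | 9
After GROUP BY (3 rows):
teams.price | max_qty
1 | 2
2 | 4
9 | 20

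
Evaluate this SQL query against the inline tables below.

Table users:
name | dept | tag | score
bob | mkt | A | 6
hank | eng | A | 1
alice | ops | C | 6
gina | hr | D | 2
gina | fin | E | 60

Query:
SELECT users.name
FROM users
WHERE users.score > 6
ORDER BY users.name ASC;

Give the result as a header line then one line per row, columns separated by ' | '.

== RESULT ==
users.name
gina

Derivation:
After WHERE (1 rows):
users.name | users.dept | users.tag | users.score
gina | fin | E | 60
After SELECT (1 rows):
users.name
gina
After ORDER BY (1 rows):
users.name
gina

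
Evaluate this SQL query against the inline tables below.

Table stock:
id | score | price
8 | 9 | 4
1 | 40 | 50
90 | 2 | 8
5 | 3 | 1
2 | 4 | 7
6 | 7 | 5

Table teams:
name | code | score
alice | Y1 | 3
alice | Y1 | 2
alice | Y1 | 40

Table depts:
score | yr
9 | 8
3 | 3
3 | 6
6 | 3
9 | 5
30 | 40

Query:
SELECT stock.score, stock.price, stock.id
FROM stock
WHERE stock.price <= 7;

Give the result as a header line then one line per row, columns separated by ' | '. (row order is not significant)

== RESULT ==
stock.score | stock.price | stock.id
9 | 4 | 8
3 | 1 | 5
4 | 7 | 2
7 | 5 | 6

Derivation:
After WHERE (4 rows):
stock.id | stock.score | stock.price
8 | 9 | 4
5 | 3 | 1
2 | 4 | 7
6 | 7 | 5
After SELECT (4 rows):
stock.score | stock.price | stock.id
9 | 4 | 8
3 | 1 | 5
4 | 7 | 2
7 | 5 | 6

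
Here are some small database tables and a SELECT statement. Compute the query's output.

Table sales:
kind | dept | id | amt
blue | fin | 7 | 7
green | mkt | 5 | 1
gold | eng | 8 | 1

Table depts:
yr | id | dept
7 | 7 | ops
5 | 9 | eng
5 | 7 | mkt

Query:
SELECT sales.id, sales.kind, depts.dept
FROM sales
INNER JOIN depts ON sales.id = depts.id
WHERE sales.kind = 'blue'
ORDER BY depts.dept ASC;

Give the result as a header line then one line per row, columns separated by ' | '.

After JOIN depts (2 rows):
sales.kind | sales.dept | sales.id | sales.amt | depts.yr | depts.id | depts.dept
blue | fin | 7 | 7 | 7 | 7 | ops
blue | fin | 7 | 7 | 5 | 7 | mkt
After WHERE (2 rows):
sales.kind | sales.dept | sales.id | sales.amt | depts.yr | depts.id | depts.dept
blue | fin | 7 | 7 | 7 | 7 | ops
blue | fin | 7 | 7 | 5 | 7 | mkt
After SELECT (2 rows):
sales.id | sales.kind | depts.dept
7 | blue | ops
7 | blue | mkt
After ORDER BY (2 rows):
sales.id | sales.kind | depts.dept
7 | blue | mkt
7 | blue | ops

== RESULT ==
sales.id | sales.kind | depts.dept
7 | blue | mkt
7 | blue | ops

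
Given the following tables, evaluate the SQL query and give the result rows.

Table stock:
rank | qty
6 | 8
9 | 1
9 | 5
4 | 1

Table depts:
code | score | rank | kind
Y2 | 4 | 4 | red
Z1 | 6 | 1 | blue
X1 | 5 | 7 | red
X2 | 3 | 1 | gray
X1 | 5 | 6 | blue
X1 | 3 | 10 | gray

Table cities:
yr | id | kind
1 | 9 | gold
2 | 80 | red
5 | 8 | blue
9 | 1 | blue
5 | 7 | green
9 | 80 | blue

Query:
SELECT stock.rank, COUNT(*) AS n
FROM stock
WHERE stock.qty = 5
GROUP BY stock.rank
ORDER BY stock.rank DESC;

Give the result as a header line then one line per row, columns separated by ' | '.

After WHERE (1 rows):
stock.rank | stock.qty
9 | 5
After GROUP BY (1 rows):
stock.rank | n
9 | 1
After ORDER BY (1 rows):
stock.rank | n
9 | 1

== RESULT ==
stock.rank | n
9 | 1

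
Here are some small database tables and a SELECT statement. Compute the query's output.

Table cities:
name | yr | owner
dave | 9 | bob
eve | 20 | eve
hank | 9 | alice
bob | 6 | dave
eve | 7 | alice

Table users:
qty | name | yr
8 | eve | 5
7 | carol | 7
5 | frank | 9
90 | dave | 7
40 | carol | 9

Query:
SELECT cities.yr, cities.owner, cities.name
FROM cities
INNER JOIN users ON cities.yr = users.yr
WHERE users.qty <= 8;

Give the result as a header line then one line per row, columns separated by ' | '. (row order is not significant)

== RESULT ==
cities.yr | cities.owner | cities.name
9 | bob | dave
9 | alice | hank
7 | alice | eve

Derivation:
After JOIN users (6 rows):
cities.name | cities.yr | cities.owner | users.qty | users.name | users.yr
dave | 9 | bob | 5 | frank | 9
dave | 9 | bob | 40 | carol | 9
hank | 9 | alice | 5 | frank | 9
hank | 9 | alice | 40 | carol | 9
eve | 7 | alice | 7 | carol | 7
eve | 7 | alice | 90 | dave | 7
After WHERE (3 rows):
cities.name | cities.yr | cities.owner | users.qty | users.name | users.yr
dave | 9 | bob | 5 | frank | 9
hank | 9 | alice | 5 | frank | 9
eve | 7 | alice | 7 | carol | 7
After SELECT (3 rows):
cities.yr | cities.owner | cities.name
9 | bob | dave
9 | alice | hank
7 | alice | eve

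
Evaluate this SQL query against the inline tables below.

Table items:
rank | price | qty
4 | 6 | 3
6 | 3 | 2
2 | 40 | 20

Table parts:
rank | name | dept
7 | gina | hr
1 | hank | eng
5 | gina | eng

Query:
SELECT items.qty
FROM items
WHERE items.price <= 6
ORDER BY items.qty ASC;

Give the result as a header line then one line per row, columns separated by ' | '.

== RESULT ==
items.qty
2
3

Derivation:
After WHERE (2 rows):
items.rank | items.price | items.qty
4 | 6 | 3
6 | 3 | 2
After SELECT (2 rows):
items.qty
3
2
After ORDER BY (2 rows):
items.qty
2
3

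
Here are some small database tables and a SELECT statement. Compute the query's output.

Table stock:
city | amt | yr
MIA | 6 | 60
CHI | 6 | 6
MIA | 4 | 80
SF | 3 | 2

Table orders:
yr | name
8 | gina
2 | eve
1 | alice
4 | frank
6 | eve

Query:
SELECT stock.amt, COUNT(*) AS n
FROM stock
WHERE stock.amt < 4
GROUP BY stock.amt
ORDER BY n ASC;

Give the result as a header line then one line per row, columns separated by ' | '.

== RESULT ==
stock.amt | n
3 | 1

Derivation:
After WHERE (1 rows):
stock.city | stock.amt | stock.yr
SF | 3 | 2
After GROUP BY (1 rows):
stock.amt | n
3 | 1
After ORDER BY (1 rows):
stock.amt | n
3 | 1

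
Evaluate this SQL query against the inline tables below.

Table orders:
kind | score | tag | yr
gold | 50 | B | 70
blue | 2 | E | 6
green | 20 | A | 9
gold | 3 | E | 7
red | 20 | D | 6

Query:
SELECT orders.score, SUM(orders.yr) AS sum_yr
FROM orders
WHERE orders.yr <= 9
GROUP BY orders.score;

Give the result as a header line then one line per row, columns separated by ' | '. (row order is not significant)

After WHERE (4 rows):
orders.kind | orders.score | orders.tag | orders.yr
blue | 2 | E | 6
green | 20 | A | 9
gold | 3 | E | 7
red | 20 | D | 6
After GROUP BY (3 rows):
orders.score | sum_yr
2 | 6
20 | 15
3 | 7

== RESULT ==
orders.score | sum_yr
2 | 6
20 | 15
3 | 7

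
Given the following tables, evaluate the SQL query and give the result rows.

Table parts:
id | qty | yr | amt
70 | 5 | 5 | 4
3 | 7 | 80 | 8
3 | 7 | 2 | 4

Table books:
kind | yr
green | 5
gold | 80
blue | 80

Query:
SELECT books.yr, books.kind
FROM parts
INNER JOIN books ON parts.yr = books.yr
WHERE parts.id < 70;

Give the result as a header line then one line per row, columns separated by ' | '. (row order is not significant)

After JOIN books (3 rows):
parts.id | parts.qty | parts.yr | parts.amt | books.kind | books.yr
70 | 5 | 5 | 4 | green | 5
3 | 7 | 80 | 8 | gold | 80
3 | 7 | 80 | 8 | blue | 80
After WHERE (2 rows):
parts.id | parts.qty | parts.yr | parts.amt | books.kind | books.yr
3 | 7 | 80 | 8 | gold | 80
3 | 7 | 80 | 8 | blue | 80
After SELECT (2 rows):
books.yr | books.kind
80 | gold
80 | blue

== RESULT ==
books.yr | books.kind
80 | gold
80 | blue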